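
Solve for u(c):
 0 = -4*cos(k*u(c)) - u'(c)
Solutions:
 u(c) = Piecewise((-asin(exp(2*C1*k)/(exp(2*C1*k) - exp(8*c*k)) + exp(8*c*k)/(exp(2*C1*k) - exp(8*c*k)))/k + pi/k, Ne(k, 0)), (nan, True))
 u(c) = Piecewise((asin(exp(2*C1*k)/(exp(2*C1*k) - exp(8*c*k)) + exp(8*c*k)/(exp(2*C1*k) - exp(8*c*k)))/k, Ne(k, 0)), (nan, True))
 u(c) = Piecewise((C1 - 4*c, Eq(k, 0)), (nan, True))


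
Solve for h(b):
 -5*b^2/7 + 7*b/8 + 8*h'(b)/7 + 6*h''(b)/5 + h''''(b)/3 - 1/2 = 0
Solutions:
 h(b) = C1 + C2*exp(b*(-7*175^(1/3)*6^(2/3)/(50 + sqrt(3970))^(1/3) + 1470^(1/3)*(50 + sqrt(3970))^(1/3))/70)*sin(3^(1/6)*b*(21*175^(1/3)*2^(2/3)/(50 + sqrt(3970))^(1/3) + 3^(2/3)*490^(1/3)*(50 + sqrt(3970))^(1/3))/70) + C3*exp(b*(-7*175^(1/3)*6^(2/3)/(50 + sqrt(3970))^(1/3) + 1470^(1/3)*(50 + sqrt(3970))^(1/3))/70)*cos(3^(1/6)*b*(21*175^(1/3)*2^(2/3)/(50 + sqrt(3970))^(1/3) + 3^(2/3)*490^(1/3)*(50 + sqrt(3970))^(1/3))/70) + C4*exp(-b*(-7*175^(1/3)*6^(2/3)/(50 + sqrt(3970))^(1/3) + 1470^(1/3)*(50 + sqrt(3970))^(1/3))/35) + 5*b^3/24 - 133*b^2/128 + 3353*b/1280


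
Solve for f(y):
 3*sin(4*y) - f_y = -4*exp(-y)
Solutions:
 f(y) = C1 - 3*cos(4*y)/4 - 4*exp(-y)


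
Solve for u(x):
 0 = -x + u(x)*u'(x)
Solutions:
 u(x) = -sqrt(C1 + x^2)
 u(x) = sqrt(C1 + x^2)


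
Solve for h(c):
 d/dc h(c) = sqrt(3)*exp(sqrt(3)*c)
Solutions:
 h(c) = C1 + exp(sqrt(3)*c)


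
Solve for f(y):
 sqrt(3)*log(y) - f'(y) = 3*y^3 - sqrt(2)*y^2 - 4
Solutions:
 f(y) = C1 - 3*y^4/4 + sqrt(2)*y^3/3 + sqrt(3)*y*log(y) - sqrt(3)*y + 4*y


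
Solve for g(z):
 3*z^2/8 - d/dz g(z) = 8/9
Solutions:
 g(z) = C1 + z^3/8 - 8*z/9


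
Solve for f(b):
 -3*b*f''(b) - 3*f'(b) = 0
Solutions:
 f(b) = C1 + C2*log(b)


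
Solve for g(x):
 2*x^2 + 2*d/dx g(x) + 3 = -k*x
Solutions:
 g(x) = C1 - k*x^2/4 - x^3/3 - 3*x/2


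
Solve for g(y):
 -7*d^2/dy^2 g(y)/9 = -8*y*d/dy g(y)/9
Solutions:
 g(y) = C1 + C2*erfi(2*sqrt(7)*y/7)


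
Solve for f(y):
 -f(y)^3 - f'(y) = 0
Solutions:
 f(y) = -sqrt(2)*sqrt(-1/(C1 - y))/2
 f(y) = sqrt(2)*sqrt(-1/(C1 - y))/2


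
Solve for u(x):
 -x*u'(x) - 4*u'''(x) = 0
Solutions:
 u(x) = C1 + Integral(C2*airyai(-2^(1/3)*x/2) + C3*airybi(-2^(1/3)*x/2), x)


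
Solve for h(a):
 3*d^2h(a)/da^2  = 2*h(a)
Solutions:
 h(a) = C1*exp(-sqrt(6)*a/3) + C2*exp(sqrt(6)*a/3)


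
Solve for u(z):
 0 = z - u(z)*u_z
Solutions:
 u(z) = -sqrt(C1 + z^2)
 u(z) = sqrt(C1 + z^2)


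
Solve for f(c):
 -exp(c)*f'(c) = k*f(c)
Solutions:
 f(c) = C1*exp(k*exp(-c))


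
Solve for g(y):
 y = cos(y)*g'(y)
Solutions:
 g(y) = C1 + Integral(y/cos(y), y)


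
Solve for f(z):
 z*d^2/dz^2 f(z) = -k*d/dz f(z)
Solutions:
 f(z) = C1 + z^(1 - re(k))*(C2*sin(log(z)*Abs(im(k))) + C3*cos(log(z)*im(k)))


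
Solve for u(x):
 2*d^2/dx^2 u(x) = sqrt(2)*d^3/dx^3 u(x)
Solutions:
 u(x) = C1 + C2*x + C3*exp(sqrt(2)*x)


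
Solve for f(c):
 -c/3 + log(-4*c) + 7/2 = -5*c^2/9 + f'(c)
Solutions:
 f(c) = C1 + 5*c^3/27 - c^2/6 + c*log(-c) + c*(2*log(2) + 5/2)


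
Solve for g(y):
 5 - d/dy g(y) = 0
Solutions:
 g(y) = C1 + 5*y


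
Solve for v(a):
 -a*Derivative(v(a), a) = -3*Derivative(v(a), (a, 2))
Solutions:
 v(a) = C1 + C2*erfi(sqrt(6)*a/6)


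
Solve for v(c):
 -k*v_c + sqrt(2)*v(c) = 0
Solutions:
 v(c) = C1*exp(sqrt(2)*c/k)


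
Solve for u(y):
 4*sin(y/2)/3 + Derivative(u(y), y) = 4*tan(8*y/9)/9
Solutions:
 u(y) = C1 - log(cos(8*y/9))/2 + 8*cos(y/2)/3


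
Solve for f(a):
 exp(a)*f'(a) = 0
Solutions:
 f(a) = C1


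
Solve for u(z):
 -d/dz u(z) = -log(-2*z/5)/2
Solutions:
 u(z) = C1 + z*log(-z)/2 + z*(-log(5) - 1 + log(2))/2


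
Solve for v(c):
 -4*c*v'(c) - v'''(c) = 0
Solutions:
 v(c) = C1 + Integral(C2*airyai(-2^(2/3)*c) + C3*airybi(-2^(2/3)*c), c)


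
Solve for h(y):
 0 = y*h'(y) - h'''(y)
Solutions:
 h(y) = C1 + Integral(C2*airyai(y) + C3*airybi(y), y)


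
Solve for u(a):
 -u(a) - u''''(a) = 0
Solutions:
 u(a) = (C1*sin(sqrt(2)*a/2) + C2*cos(sqrt(2)*a/2))*exp(-sqrt(2)*a/2) + (C3*sin(sqrt(2)*a/2) + C4*cos(sqrt(2)*a/2))*exp(sqrt(2)*a/2)


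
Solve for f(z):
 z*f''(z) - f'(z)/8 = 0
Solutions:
 f(z) = C1 + C2*z^(9/8)


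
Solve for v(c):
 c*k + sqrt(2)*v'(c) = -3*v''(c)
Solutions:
 v(c) = C1 + C2*exp(-sqrt(2)*c/3) - sqrt(2)*c^2*k/4 + 3*c*k/2


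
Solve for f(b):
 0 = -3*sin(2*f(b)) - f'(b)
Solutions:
 f(b) = pi - acos((-C1 - exp(12*b))/(C1 - exp(12*b)))/2
 f(b) = acos((-C1 - exp(12*b))/(C1 - exp(12*b)))/2


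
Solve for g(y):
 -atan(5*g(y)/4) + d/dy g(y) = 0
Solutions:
 Integral(1/atan(5*_y/4), (_y, g(y))) = C1 + y


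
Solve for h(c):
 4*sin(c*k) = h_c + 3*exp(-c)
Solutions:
 h(c) = C1 + 3*exp(-c) - 4*cos(c*k)/k


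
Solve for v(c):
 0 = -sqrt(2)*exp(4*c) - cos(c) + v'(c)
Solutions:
 v(c) = C1 + sqrt(2)*exp(4*c)/4 + sin(c)


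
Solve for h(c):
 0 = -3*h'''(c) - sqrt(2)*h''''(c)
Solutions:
 h(c) = C1 + C2*c + C3*c^2 + C4*exp(-3*sqrt(2)*c/2)


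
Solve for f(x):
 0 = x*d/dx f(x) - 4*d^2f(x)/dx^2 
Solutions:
 f(x) = C1 + C2*erfi(sqrt(2)*x/4)


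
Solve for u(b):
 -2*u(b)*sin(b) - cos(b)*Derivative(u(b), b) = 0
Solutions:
 u(b) = C1*cos(b)^2


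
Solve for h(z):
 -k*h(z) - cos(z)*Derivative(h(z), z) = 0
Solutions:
 h(z) = C1*exp(k*(log(sin(z) - 1) - log(sin(z) + 1))/2)


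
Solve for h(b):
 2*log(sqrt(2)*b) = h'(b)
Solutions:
 h(b) = C1 + 2*b*log(b) - 2*b + b*log(2)


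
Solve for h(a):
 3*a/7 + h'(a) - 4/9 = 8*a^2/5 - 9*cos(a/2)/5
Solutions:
 h(a) = C1 + 8*a^3/15 - 3*a^2/14 + 4*a/9 - 18*sin(a/2)/5


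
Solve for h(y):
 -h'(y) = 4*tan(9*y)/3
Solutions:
 h(y) = C1 + 4*log(cos(9*y))/27


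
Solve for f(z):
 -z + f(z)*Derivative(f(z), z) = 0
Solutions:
 f(z) = -sqrt(C1 + z^2)
 f(z) = sqrt(C1 + z^2)


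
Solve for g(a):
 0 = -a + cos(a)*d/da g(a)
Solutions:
 g(a) = C1 + Integral(a/cos(a), a)


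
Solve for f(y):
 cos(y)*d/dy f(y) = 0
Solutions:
 f(y) = C1


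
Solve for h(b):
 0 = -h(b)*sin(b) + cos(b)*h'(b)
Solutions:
 h(b) = C1/cos(b)


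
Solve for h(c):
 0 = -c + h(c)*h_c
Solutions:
 h(c) = -sqrt(C1 + c^2)
 h(c) = sqrt(C1 + c^2)


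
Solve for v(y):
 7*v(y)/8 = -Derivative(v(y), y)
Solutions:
 v(y) = C1*exp(-7*y/8)


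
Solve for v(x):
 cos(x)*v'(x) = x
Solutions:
 v(x) = C1 + Integral(x/cos(x), x)


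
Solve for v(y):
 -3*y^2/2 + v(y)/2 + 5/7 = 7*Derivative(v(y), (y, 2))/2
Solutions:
 v(y) = C1*exp(-sqrt(7)*y/7) + C2*exp(sqrt(7)*y/7) + 3*y^2 + 284/7


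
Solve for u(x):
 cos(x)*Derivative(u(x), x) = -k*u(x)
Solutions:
 u(x) = C1*exp(k*(log(sin(x) - 1) - log(sin(x) + 1))/2)


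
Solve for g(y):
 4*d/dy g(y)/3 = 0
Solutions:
 g(y) = C1


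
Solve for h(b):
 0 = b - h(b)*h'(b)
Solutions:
 h(b) = -sqrt(C1 + b^2)
 h(b) = sqrt(C1 + b^2)


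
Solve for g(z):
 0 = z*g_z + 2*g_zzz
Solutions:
 g(z) = C1 + Integral(C2*airyai(-2^(2/3)*z/2) + C3*airybi(-2^(2/3)*z/2), z)


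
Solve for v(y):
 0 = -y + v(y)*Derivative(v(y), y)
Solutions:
 v(y) = -sqrt(C1 + y^2)
 v(y) = sqrt(C1 + y^2)


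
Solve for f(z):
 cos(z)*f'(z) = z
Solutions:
 f(z) = C1 + Integral(z/cos(z), z)


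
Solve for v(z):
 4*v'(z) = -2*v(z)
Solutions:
 v(z) = C1*exp(-z/2)


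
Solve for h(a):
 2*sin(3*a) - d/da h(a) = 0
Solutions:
 h(a) = C1 - 2*cos(3*a)/3


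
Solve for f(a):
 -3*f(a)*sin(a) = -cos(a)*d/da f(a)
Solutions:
 f(a) = C1/cos(a)^3


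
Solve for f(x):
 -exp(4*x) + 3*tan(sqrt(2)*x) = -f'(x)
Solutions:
 f(x) = C1 + exp(4*x)/4 + 3*sqrt(2)*log(cos(sqrt(2)*x))/2


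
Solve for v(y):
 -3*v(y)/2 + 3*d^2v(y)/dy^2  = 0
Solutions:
 v(y) = C1*exp(-sqrt(2)*y/2) + C2*exp(sqrt(2)*y/2)


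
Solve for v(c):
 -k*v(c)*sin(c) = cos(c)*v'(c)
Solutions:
 v(c) = C1*exp(k*log(cos(c)))


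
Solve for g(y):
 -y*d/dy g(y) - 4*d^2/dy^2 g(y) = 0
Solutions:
 g(y) = C1 + C2*erf(sqrt(2)*y/4)


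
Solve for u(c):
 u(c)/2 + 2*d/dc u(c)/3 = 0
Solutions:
 u(c) = C1*exp(-3*c/4)


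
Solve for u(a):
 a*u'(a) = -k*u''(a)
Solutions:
 u(a) = C1 + C2*sqrt(k)*erf(sqrt(2)*a*sqrt(1/k)/2)


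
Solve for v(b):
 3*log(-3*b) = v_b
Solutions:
 v(b) = C1 + 3*b*log(-b) + 3*b*(-1 + log(3))


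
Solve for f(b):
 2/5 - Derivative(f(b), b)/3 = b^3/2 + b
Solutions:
 f(b) = C1 - 3*b^4/8 - 3*b^2/2 + 6*b/5


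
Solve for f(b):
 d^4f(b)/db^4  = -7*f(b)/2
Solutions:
 f(b) = (C1*sin(14^(1/4)*b/2) + C2*cos(14^(1/4)*b/2))*exp(-14^(1/4)*b/2) + (C3*sin(14^(1/4)*b/2) + C4*cos(14^(1/4)*b/2))*exp(14^(1/4)*b/2)


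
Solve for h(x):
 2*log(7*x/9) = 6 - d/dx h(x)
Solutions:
 h(x) = C1 - 2*x*log(x) + x*log(81/49) + 8*x


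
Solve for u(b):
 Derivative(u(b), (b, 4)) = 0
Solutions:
 u(b) = C1 + C2*b + C3*b^2 + C4*b^3


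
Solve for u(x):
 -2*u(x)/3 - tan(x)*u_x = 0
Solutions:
 u(x) = C1/sin(x)^(2/3)


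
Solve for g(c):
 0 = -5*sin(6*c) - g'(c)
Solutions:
 g(c) = C1 + 5*cos(6*c)/6


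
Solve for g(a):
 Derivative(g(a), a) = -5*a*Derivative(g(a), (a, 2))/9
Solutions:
 g(a) = C1 + C2/a^(4/5)


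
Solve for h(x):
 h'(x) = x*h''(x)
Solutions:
 h(x) = C1 + C2*x^2


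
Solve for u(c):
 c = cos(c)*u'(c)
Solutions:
 u(c) = C1 + Integral(c/cos(c), c)


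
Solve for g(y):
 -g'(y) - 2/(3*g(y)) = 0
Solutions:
 g(y) = -sqrt(C1 - 12*y)/3
 g(y) = sqrt(C1 - 12*y)/3


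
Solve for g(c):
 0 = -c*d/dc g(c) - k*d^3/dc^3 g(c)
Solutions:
 g(c) = C1 + Integral(C2*airyai(c*(-1/k)^(1/3)) + C3*airybi(c*(-1/k)^(1/3)), c)


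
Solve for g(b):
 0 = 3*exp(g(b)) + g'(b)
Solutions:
 g(b) = log(1/(C1 + 3*b))


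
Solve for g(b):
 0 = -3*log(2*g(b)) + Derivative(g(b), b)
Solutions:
 -Integral(1/(log(_y) + log(2)), (_y, g(b)))/3 = C1 - b


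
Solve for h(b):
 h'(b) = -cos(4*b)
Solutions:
 h(b) = C1 - sin(4*b)/4


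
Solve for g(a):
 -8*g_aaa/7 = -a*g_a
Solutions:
 g(a) = C1 + Integral(C2*airyai(7^(1/3)*a/2) + C3*airybi(7^(1/3)*a/2), a)


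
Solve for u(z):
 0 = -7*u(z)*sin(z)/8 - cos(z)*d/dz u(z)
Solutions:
 u(z) = C1*cos(z)^(7/8)


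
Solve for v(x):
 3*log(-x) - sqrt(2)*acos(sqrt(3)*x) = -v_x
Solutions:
 v(x) = C1 - 3*x*log(-x) + 3*x + sqrt(2)*(x*acos(sqrt(3)*x) - sqrt(3)*sqrt(1 - 3*x^2)/3)


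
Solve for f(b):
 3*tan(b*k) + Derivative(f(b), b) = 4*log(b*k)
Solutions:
 f(b) = C1 + 4*b*log(b*k) - 4*b - 3*Piecewise((-log(cos(b*k))/k, Ne(k, 0)), (0, True))


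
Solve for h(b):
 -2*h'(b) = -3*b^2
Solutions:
 h(b) = C1 + b^3/2


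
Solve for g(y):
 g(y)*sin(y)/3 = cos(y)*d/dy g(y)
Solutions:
 g(y) = C1/cos(y)^(1/3)


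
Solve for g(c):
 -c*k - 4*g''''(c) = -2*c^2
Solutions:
 g(c) = C1 + C2*c + C3*c^2 + C4*c^3 + c^6/720 - c^5*k/480


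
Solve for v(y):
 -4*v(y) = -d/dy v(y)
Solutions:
 v(y) = C1*exp(4*y)


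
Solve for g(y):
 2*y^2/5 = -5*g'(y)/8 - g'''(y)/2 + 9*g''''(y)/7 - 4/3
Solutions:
 g(y) = C1 + C2*exp(y*(-2^(2/3)*7^(1/3)*(27*sqrt(166965) + 11033)^(1/3) - 14*2^(1/3)*7^(2/3)/(27*sqrt(166965) + 11033)^(1/3) + 28)/216)*sin(14^(1/3)*sqrt(3)*y*(-2^(1/3)*(27*sqrt(166965) + 11033)^(1/3) + 14*7^(1/3)/(27*sqrt(166965) + 11033)^(1/3))/216) + C3*exp(y*(-2^(2/3)*7^(1/3)*(27*sqrt(166965) + 11033)^(1/3) - 14*2^(1/3)*7^(2/3)/(27*sqrt(166965) + 11033)^(1/3) + 28)/216)*cos(14^(1/3)*sqrt(3)*y*(-2^(1/3)*(27*sqrt(166965) + 11033)^(1/3) + 14*7^(1/3)/(27*sqrt(166965) + 11033)^(1/3))/216) + C4*exp(y*(14*2^(1/3)*7^(2/3)/(27*sqrt(166965) + 11033)^(1/3) + 14 + 2^(2/3)*7^(1/3)*(27*sqrt(166965) + 11033)^(1/3))/108) - 16*y^3/75 - 416*y/375


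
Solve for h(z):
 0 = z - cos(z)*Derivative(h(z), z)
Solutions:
 h(z) = C1 + Integral(z/cos(z), z)


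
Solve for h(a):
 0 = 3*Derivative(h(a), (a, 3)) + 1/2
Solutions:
 h(a) = C1 + C2*a + C3*a^2 - a^3/36


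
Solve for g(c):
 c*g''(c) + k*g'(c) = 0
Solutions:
 g(c) = C1 + c^(1 - re(k))*(C2*sin(log(c)*Abs(im(k))) + C3*cos(log(c)*im(k)))


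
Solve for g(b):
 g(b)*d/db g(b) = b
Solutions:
 g(b) = -sqrt(C1 + b^2)
 g(b) = sqrt(C1 + b^2)


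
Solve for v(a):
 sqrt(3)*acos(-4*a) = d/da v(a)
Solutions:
 v(a) = C1 + sqrt(3)*(a*acos(-4*a) + sqrt(1 - 16*a^2)/4)


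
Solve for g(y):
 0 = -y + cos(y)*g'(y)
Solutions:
 g(y) = C1 + Integral(y/cos(y), y)


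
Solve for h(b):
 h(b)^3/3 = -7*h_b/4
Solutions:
 h(b) = -sqrt(42)*sqrt(-1/(C1 - 4*b))/2
 h(b) = sqrt(42)*sqrt(-1/(C1 - 4*b))/2


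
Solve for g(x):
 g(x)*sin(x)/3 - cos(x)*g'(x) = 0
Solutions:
 g(x) = C1/cos(x)^(1/3)


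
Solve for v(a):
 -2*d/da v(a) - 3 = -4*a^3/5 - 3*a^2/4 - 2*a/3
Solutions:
 v(a) = C1 + a^4/10 + a^3/8 + a^2/6 - 3*a/2


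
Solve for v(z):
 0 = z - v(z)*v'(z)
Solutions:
 v(z) = -sqrt(C1 + z^2)
 v(z) = sqrt(C1 + z^2)


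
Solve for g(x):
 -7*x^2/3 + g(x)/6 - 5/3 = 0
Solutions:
 g(x) = 14*x^2 + 10


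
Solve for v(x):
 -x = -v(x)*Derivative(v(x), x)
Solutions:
 v(x) = -sqrt(C1 + x^2)
 v(x) = sqrt(C1 + x^2)


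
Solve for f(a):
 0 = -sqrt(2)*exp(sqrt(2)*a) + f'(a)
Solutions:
 f(a) = C1 + exp(sqrt(2)*a)


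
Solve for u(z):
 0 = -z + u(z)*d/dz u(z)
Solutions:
 u(z) = -sqrt(C1 + z^2)
 u(z) = sqrt(C1 + z^2)


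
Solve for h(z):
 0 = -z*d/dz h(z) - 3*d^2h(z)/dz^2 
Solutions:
 h(z) = C1 + C2*erf(sqrt(6)*z/6)


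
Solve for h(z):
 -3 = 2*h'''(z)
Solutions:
 h(z) = C1 + C2*z + C3*z^2 - z^3/4


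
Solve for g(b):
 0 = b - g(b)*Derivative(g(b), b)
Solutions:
 g(b) = -sqrt(C1 + b^2)
 g(b) = sqrt(C1 + b^2)


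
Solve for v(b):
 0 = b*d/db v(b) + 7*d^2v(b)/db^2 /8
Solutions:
 v(b) = C1 + C2*erf(2*sqrt(7)*b/7)


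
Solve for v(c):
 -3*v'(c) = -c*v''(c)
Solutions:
 v(c) = C1 + C2*c^4


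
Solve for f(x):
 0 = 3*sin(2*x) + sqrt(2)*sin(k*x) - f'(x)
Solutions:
 f(x) = C1 - 3*cos(2*x)/2 - sqrt(2)*cos(k*x)/k


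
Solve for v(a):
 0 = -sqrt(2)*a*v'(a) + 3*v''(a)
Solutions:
 v(a) = C1 + C2*erfi(2^(3/4)*sqrt(3)*a/6)


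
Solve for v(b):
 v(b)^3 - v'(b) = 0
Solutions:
 v(b) = -sqrt(2)*sqrt(-1/(C1 + b))/2
 v(b) = sqrt(2)*sqrt(-1/(C1 + b))/2


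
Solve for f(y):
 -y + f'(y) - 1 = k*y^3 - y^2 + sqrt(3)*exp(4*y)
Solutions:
 f(y) = C1 + k*y^4/4 - y^3/3 + y^2/2 + y + sqrt(3)*exp(4*y)/4


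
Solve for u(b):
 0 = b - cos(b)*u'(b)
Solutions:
 u(b) = C1 + Integral(b/cos(b), b)


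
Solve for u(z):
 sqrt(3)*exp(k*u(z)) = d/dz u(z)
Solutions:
 u(z) = Piecewise((log(-1/(C1*k + sqrt(3)*k*z))/k, Ne(k, 0)), (nan, True))
 u(z) = Piecewise((C1 + sqrt(3)*z, Eq(k, 0)), (nan, True))


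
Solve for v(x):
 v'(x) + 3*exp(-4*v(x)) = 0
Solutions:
 v(x) = log(-I*(C1 - 12*x)^(1/4))
 v(x) = log(I*(C1 - 12*x)^(1/4))
 v(x) = log(-(C1 - 12*x)^(1/4))
 v(x) = log(C1 - 12*x)/4


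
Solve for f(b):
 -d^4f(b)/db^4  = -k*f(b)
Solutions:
 f(b) = C1*exp(-b*k^(1/4)) + C2*exp(b*k^(1/4)) + C3*exp(-I*b*k^(1/4)) + C4*exp(I*b*k^(1/4))


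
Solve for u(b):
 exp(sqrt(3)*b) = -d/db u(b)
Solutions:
 u(b) = C1 - sqrt(3)*exp(sqrt(3)*b)/3


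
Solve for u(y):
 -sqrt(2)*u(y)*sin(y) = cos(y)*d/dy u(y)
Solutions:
 u(y) = C1*cos(y)^(sqrt(2))


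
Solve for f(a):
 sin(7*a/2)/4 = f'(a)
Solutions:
 f(a) = C1 - cos(7*a/2)/14


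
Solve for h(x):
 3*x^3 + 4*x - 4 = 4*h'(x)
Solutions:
 h(x) = C1 + 3*x^4/16 + x^2/2 - x


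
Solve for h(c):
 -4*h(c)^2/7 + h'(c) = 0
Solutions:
 h(c) = -7/(C1 + 4*c)


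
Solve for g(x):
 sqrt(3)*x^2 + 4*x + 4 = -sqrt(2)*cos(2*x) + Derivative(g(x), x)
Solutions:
 g(x) = C1 + sqrt(3)*x^3/3 + 2*x^2 + 4*x + sqrt(2)*sin(2*x)/2


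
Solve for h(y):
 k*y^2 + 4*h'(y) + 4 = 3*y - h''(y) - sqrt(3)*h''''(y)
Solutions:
 h(y) = C1 + C2*exp(y*(-3^(1/3)/(18 + sqrt(sqrt(3) + 324))^(1/3) + 3^(1/6)*(18 + sqrt(sqrt(3) + 324))^(1/3))/6)*sin(y*(3^(5/6)/(18 + sqrt(sqrt(3) + 324))^(1/3) + 3^(2/3)*(18 + sqrt(sqrt(3) + 324))^(1/3))/6) + C3*exp(y*(-3^(1/3)/(18 + sqrt(sqrt(3) + 324))^(1/3) + 3^(1/6)*(18 + sqrt(sqrt(3) + 324))^(1/3))/6)*cos(y*(3^(5/6)/(18 + sqrt(sqrt(3) + 324))^(1/3) + 3^(2/3)*(18 + sqrt(sqrt(3) + 324))^(1/3))/6) + C4*exp(-y*(-3^(1/3)/(18 + sqrt(sqrt(3) + 324))^(1/3) + 3^(1/6)*(18 + sqrt(sqrt(3) + 324))^(1/3))/3) - k*y^3/12 + k*y^2/16 - k*y/32 + 3*y^2/8 - 19*y/16


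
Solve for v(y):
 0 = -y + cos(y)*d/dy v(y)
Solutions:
 v(y) = C1 + Integral(y/cos(y), y)


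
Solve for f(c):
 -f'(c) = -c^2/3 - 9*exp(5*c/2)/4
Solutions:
 f(c) = C1 + c^3/9 + 9*exp(5*c/2)/10


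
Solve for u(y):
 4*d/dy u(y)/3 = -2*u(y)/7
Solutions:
 u(y) = C1*exp(-3*y/14)


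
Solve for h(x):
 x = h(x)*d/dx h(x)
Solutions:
 h(x) = -sqrt(C1 + x^2)
 h(x) = sqrt(C1 + x^2)


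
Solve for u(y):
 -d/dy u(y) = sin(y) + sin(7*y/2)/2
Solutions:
 u(y) = C1 + cos(y) + cos(7*y/2)/7


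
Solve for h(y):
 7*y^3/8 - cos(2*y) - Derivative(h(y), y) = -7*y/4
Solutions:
 h(y) = C1 + 7*y^4/32 + 7*y^2/8 - sin(2*y)/2


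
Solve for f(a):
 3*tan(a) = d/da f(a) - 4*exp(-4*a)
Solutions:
 f(a) = C1 + 3*log(tan(a)^2 + 1)/2 - exp(-4*a)


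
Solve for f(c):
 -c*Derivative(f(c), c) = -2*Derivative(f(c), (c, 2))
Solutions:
 f(c) = C1 + C2*erfi(c/2)


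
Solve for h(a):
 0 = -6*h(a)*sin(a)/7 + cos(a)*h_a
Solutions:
 h(a) = C1/cos(a)^(6/7)


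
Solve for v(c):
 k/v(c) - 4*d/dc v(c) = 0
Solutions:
 v(c) = -sqrt(C1 + 2*c*k)/2
 v(c) = sqrt(C1 + 2*c*k)/2


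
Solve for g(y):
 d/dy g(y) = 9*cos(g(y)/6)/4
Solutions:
 -9*y/4 - 3*log(sin(g(y)/6) - 1) + 3*log(sin(g(y)/6) + 1) = C1


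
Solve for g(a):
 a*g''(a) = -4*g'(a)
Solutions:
 g(a) = C1 + C2/a^3


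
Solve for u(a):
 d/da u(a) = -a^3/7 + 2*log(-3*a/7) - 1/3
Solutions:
 u(a) = C1 - a^4/28 + 2*a*log(-a) + a*(-2*log(7) - 7/3 + 2*log(3))


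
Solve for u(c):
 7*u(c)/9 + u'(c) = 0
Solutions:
 u(c) = C1*exp(-7*c/9)


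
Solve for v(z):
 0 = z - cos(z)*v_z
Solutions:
 v(z) = C1 + Integral(z/cos(z), z)


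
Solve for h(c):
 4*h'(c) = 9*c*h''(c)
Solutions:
 h(c) = C1 + C2*c^(13/9)


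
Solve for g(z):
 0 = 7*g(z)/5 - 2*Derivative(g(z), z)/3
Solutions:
 g(z) = C1*exp(21*z/10)


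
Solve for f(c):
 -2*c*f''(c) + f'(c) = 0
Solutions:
 f(c) = C1 + C2*c^(3/2)


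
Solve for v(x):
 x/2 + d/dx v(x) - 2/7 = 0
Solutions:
 v(x) = C1 - x^2/4 + 2*x/7


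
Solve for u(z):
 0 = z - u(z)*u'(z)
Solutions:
 u(z) = -sqrt(C1 + z^2)
 u(z) = sqrt(C1 + z^2)


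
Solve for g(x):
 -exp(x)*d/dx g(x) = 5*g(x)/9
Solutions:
 g(x) = C1*exp(5*exp(-x)/9)


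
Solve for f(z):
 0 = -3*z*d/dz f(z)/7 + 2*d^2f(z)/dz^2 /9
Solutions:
 f(z) = C1 + C2*erfi(3*sqrt(21)*z/14)


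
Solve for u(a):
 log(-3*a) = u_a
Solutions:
 u(a) = C1 + a*log(-a) + a*(-1 + log(3))


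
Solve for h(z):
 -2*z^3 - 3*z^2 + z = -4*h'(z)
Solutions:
 h(z) = C1 + z^4/8 + z^3/4 - z^2/8


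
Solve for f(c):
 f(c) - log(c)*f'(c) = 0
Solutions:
 f(c) = C1*exp(li(c))


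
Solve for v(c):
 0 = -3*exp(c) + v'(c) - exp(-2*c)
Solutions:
 v(c) = C1 + 3*exp(c) - exp(-2*c)/2


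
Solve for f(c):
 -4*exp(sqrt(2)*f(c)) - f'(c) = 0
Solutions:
 f(c) = sqrt(2)*(2*log(1/(C1 + 4*c)) - log(2))/4


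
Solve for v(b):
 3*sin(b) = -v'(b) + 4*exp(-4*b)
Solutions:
 v(b) = C1 + 3*cos(b) - exp(-4*b)


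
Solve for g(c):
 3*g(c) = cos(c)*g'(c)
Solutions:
 g(c) = C1*(sin(c) + 1)^(3/2)/(sin(c) - 1)^(3/2)


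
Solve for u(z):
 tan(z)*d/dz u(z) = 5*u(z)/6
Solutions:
 u(z) = C1*sin(z)^(5/6)


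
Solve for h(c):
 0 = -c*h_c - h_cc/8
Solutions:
 h(c) = C1 + C2*erf(2*c)


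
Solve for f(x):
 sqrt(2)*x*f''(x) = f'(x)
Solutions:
 f(x) = C1 + C2*x^(sqrt(2)/2 + 1)


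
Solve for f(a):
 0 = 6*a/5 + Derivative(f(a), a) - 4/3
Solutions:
 f(a) = C1 - 3*a^2/5 + 4*a/3


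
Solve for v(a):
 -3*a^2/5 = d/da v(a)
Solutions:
 v(a) = C1 - a^3/5


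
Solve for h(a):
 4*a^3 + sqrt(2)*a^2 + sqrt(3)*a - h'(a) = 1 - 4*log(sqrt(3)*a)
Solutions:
 h(a) = C1 + a^4 + sqrt(2)*a^3/3 + sqrt(3)*a^2/2 + 4*a*log(a) - 5*a + a*log(9)


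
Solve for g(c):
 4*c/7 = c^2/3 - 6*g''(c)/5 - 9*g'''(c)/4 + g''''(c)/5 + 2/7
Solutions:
 g(c) = C1 + C2*c + C3*exp(c*(45 - sqrt(2409))/8) + C4*exp(c*(45 + sqrt(2409))/8) + 5*c^4/216 - 85*c^3/336 + 38425*c^2/24192


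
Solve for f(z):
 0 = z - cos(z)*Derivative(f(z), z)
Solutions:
 f(z) = C1 + Integral(z/cos(z), z)


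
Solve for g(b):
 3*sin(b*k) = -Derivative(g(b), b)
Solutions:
 g(b) = C1 + 3*cos(b*k)/k


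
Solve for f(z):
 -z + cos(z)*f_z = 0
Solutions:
 f(z) = C1 + Integral(z/cos(z), z)


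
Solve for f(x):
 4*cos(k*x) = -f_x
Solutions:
 f(x) = C1 - 4*sin(k*x)/k


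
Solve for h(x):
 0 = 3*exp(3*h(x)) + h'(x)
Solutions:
 h(x) = log((-3^(2/3) - 3*3^(1/6)*I)*(1/(C1 + 3*x))^(1/3)/6)
 h(x) = log((-3^(2/3) + 3*3^(1/6)*I)*(1/(C1 + 3*x))^(1/3)/6)
 h(x) = log(1/(C1 + 9*x))/3


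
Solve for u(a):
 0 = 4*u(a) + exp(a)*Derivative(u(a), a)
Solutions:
 u(a) = C1*exp(4*exp(-a))


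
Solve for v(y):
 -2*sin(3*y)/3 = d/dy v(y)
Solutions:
 v(y) = C1 + 2*cos(3*y)/9


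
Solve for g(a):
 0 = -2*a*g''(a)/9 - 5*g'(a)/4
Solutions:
 g(a) = C1 + C2/a^(37/8)


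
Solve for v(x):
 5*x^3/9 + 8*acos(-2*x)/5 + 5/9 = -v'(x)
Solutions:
 v(x) = C1 - 5*x^4/36 - 8*x*acos(-2*x)/5 - 5*x/9 - 4*sqrt(1 - 4*x^2)/5


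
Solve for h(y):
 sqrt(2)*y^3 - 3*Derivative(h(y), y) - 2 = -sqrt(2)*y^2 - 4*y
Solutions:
 h(y) = C1 + sqrt(2)*y^4/12 + sqrt(2)*y^3/9 + 2*y^2/3 - 2*y/3


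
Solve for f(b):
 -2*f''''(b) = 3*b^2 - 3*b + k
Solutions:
 f(b) = C1 + C2*b + C3*b^2 + C4*b^3 - b^6/240 + b^5/80 - b^4*k/48


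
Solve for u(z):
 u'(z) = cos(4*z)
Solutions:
 u(z) = C1 + sin(4*z)/4


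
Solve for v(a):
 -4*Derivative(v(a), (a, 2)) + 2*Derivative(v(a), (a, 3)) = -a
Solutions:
 v(a) = C1 + C2*a + C3*exp(2*a) + a^3/24 + a^2/16


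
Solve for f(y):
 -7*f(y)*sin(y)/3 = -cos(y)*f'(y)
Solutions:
 f(y) = C1/cos(y)^(7/3)


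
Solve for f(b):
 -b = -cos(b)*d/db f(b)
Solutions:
 f(b) = C1 + Integral(b/cos(b), b)


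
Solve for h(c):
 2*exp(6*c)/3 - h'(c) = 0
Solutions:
 h(c) = C1 + exp(6*c)/9


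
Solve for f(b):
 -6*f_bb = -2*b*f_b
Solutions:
 f(b) = C1 + C2*erfi(sqrt(6)*b/6)


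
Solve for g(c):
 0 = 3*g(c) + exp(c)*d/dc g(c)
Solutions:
 g(c) = C1*exp(3*exp(-c))


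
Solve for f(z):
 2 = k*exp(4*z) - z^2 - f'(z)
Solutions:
 f(z) = C1 + k*exp(4*z)/4 - z^3/3 - 2*z


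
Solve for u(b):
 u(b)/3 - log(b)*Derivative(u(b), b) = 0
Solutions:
 u(b) = C1*exp(li(b)/3)


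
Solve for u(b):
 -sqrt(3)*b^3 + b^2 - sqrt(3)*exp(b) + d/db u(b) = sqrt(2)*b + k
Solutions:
 u(b) = C1 + sqrt(3)*b^4/4 - b^3/3 + sqrt(2)*b^2/2 + b*k + sqrt(3)*exp(b)


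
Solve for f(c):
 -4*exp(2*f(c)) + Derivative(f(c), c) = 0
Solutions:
 f(c) = log(-sqrt(-1/(C1 + 4*c))) - log(2)/2
 f(c) = log(-1/(C1 + 4*c))/2 - log(2)/2


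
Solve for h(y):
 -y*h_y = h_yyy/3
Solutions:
 h(y) = C1 + Integral(C2*airyai(-3^(1/3)*y) + C3*airybi(-3^(1/3)*y), y)


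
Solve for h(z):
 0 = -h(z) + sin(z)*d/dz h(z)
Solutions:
 h(z) = C1*sqrt(cos(z) - 1)/sqrt(cos(z) + 1)


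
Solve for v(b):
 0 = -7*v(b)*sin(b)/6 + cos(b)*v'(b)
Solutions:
 v(b) = C1/cos(b)^(7/6)


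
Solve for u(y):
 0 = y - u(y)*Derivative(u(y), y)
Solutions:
 u(y) = -sqrt(C1 + y^2)
 u(y) = sqrt(C1 + y^2)


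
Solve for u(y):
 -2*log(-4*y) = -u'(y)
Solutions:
 u(y) = C1 + 2*y*log(-y) + 2*y*(-1 + 2*log(2))


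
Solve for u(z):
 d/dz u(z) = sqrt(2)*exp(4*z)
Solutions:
 u(z) = C1 + sqrt(2)*exp(4*z)/4


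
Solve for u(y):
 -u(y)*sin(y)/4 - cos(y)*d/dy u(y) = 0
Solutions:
 u(y) = C1*cos(y)^(1/4)


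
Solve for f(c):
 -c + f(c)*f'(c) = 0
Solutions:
 f(c) = -sqrt(C1 + c^2)
 f(c) = sqrt(C1 + c^2)


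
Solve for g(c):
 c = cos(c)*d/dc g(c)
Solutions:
 g(c) = C1 + Integral(c/cos(c), c)


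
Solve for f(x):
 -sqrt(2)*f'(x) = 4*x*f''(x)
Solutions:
 f(x) = C1 + C2*x^(1 - sqrt(2)/4)


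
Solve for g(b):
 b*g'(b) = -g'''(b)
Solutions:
 g(b) = C1 + Integral(C2*airyai(-b) + C3*airybi(-b), b)


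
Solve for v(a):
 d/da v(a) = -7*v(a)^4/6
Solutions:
 v(a) = 2^(1/3)*(1/(C1 + 7*a))^(1/3)
 v(a) = 2^(1/3)*(-1 - sqrt(3)*I)*(1/(C1 + 7*a))^(1/3)/2
 v(a) = 2^(1/3)*(-1 + sqrt(3)*I)*(1/(C1 + 7*a))^(1/3)/2


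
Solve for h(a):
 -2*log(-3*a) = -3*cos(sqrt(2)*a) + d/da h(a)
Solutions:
 h(a) = C1 - 2*a*log(-a) - 2*a*log(3) + 2*a + 3*sqrt(2)*sin(sqrt(2)*a)/2


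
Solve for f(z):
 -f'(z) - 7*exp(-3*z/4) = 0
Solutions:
 f(z) = C1 + 28*exp(-3*z/4)/3


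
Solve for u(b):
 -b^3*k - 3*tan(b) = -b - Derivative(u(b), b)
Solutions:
 u(b) = C1 + b^4*k/4 - b^2/2 - 3*log(cos(b))


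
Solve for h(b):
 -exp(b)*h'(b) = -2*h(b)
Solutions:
 h(b) = C1*exp(-2*exp(-b))


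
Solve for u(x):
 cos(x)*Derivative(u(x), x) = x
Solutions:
 u(x) = C1 + Integral(x/cos(x), x)


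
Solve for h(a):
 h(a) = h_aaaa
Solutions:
 h(a) = C1*exp(-a) + C2*exp(a) + C3*sin(a) + C4*cos(a)


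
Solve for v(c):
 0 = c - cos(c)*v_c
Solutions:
 v(c) = C1 + Integral(c/cos(c), c)


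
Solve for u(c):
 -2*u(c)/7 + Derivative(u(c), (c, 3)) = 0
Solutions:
 u(c) = C3*exp(2^(1/3)*7^(2/3)*c/7) + (C1*sin(2^(1/3)*sqrt(3)*7^(2/3)*c/14) + C2*cos(2^(1/3)*sqrt(3)*7^(2/3)*c/14))*exp(-2^(1/3)*7^(2/3)*c/14)


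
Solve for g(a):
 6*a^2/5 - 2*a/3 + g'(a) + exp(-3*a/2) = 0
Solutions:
 g(a) = C1 - 2*a^3/5 + a^2/3 + 2*exp(-3*a/2)/3


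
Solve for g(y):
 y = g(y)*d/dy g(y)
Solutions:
 g(y) = -sqrt(C1 + y^2)
 g(y) = sqrt(C1 + y^2)


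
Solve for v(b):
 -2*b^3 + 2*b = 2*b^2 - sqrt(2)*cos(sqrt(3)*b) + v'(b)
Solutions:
 v(b) = C1 - b^4/2 - 2*b^3/3 + b^2 + sqrt(6)*sin(sqrt(3)*b)/3


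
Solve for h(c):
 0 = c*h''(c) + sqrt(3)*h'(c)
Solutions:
 h(c) = C1 + C2*c^(1 - sqrt(3))


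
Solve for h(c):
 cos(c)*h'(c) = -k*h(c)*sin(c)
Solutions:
 h(c) = C1*exp(k*log(cos(c)))


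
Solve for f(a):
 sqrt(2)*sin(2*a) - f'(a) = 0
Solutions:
 f(a) = C1 - sqrt(2)*cos(2*a)/2


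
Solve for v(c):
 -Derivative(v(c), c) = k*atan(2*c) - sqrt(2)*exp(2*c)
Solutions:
 v(c) = C1 - k*(c*atan(2*c) - log(4*c^2 + 1)/4) + sqrt(2)*exp(2*c)/2


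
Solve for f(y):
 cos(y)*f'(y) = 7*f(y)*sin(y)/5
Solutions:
 f(y) = C1/cos(y)^(7/5)


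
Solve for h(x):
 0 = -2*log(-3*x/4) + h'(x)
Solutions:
 h(x) = C1 + 2*x*log(-x) + 2*x*(-2*log(2) - 1 + log(3))


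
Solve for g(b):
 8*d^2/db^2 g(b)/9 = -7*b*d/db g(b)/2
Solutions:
 g(b) = C1 + C2*erf(3*sqrt(14)*b/8)


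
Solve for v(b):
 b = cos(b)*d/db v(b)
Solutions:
 v(b) = C1 + Integral(b/cos(b), b)


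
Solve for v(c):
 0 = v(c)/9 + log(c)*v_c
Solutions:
 v(c) = C1*exp(-li(c)/9)


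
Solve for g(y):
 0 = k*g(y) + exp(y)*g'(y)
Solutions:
 g(y) = C1*exp(k*exp(-y))


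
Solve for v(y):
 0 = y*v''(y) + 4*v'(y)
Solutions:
 v(y) = C1 + C2/y^3


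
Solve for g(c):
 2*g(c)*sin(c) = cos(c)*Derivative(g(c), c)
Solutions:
 g(c) = C1/cos(c)^2


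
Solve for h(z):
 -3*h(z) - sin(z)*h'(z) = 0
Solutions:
 h(z) = C1*(cos(z) + 1)^(3/2)/(cos(z) - 1)^(3/2)


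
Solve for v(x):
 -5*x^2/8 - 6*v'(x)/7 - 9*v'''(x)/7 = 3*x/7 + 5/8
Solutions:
 v(x) = C1 + C2*sin(sqrt(6)*x/3) + C3*cos(sqrt(6)*x/3) - 35*x^3/144 - x^2/4 + 35*x/24


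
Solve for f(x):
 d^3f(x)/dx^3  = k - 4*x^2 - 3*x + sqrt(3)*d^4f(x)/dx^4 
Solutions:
 f(x) = C1 + C2*x + C3*x^2 + C4*exp(sqrt(3)*x/3) - x^5/15 + x^4*(-8*sqrt(3) - 3)/24 + x^3*(k/6 - 4 - sqrt(3)/2)


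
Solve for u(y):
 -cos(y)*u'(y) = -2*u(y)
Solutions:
 u(y) = C1*(sin(y) + 1)/(sin(y) - 1)


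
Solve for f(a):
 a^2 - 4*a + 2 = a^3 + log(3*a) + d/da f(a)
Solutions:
 f(a) = C1 - a^4/4 + a^3/3 - 2*a^2 - a*log(a) - a*log(3) + 3*a


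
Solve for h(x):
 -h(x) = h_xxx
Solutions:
 h(x) = C3*exp(-x) + (C1*sin(sqrt(3)*x/2) + C2*cos(sqrt(3)*x/2))*exp(x/2)


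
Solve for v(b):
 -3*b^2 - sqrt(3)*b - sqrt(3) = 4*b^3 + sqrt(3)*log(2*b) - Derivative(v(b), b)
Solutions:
 v(b) = C1 + b^4 + b^3 + sqrt(3)*b^2/2 + sqrt(3)*b*log(b) + sqrt(3)*b*log(2)


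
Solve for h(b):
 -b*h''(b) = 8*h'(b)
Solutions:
 h(b) = C1 + C2/b^7


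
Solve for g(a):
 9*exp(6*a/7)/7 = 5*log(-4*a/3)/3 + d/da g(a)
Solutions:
 g(a) = C1 - 5*a*log(-a)/3 + 5*a*(-2*log(2) + 1 + log(3))/3 + 3*exp(6*a/7)/2


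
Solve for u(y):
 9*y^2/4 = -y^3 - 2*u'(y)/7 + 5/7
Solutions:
 u(y) = C1 - 7*y^4/8 - 21*y^3/8 + 5*y/2


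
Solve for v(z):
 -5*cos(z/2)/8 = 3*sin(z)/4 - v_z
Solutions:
 v(z) = C1 + 5*sin(z/2)/4 - 3*cos(z)/4


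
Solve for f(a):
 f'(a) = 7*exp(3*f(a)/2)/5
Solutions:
 f(a) = 2*log(-1/(C1 + 21*a))/3 + 2*log(10)/3
 f(a) = 2*log(10^(1/3)*(-1/(C1 + 7*a))^(1/3)*(-3^(2/3) - 3*3^(1/6)*I)/6)
 f(a) = 2*log(10^(1/3)*(-1/(C1 + 7*a))^(1/3)*(-3^(2/3) + 3*3^(1/6)*I)/6)


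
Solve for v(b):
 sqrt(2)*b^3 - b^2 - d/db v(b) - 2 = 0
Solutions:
 v(b) = C1 + sqrt(2)*b^4/4 - b^3/3 - 2*b


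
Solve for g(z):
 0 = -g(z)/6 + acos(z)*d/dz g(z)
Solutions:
 g(z) = C1*exp(Integral(1/acos(z), z)/6)


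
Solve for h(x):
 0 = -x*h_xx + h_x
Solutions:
 h(x) = C1 + C2*x^2


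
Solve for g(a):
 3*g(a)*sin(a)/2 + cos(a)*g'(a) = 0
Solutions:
 g(a) = C1*cos(a)^(3/2)


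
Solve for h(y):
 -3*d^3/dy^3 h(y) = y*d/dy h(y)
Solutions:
 h(y) = C1 + Integral(C2*airyai(-3^(2/3)*y/3) + C3*airybi(-3^(2/3)*y/3), y)


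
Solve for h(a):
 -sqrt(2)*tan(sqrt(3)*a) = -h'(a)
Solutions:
 h(a) = C1 - sqrt(6)*log(cos(sqrt(3)*a))/3


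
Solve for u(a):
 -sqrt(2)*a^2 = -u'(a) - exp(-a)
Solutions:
 u(a) = C1 + sqrt(2)*a^3/3 + exp(-a)


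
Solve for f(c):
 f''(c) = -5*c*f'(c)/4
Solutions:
 f(c) = C1 + C2*erf(sqrt(10)*c/4)


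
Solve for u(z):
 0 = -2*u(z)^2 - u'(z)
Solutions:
 u(z) = 1/(C1 + 2*z)


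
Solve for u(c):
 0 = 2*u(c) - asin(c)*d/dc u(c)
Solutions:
 u(c) = C1*exp(2*Integral(1/asin(c), c))


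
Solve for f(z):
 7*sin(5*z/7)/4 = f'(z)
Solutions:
 f(z) = C1 - 49*cos(5*z/7)/20


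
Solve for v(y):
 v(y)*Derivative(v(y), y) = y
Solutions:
 v(y) = -sqrt(C1 + y^2)
 v(y) = sqrt(C1 + y^2)


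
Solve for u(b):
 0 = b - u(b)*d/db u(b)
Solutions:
 u(b) = -sqrt(C1 + b^2)
 u(b) = sqrt(C1 + b^2)


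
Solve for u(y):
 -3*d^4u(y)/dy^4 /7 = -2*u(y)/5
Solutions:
 u(y) = C1*exp(-14^(1/4)*15^(3/4)*y/15) + C2*exp(14^(1/4)*15^(3/4)*y/15) + C3*sin(14^(1/4)*15^(3/4)*y/15) + C4*cos(14^(1/4)*15^(3/4)*y/15)


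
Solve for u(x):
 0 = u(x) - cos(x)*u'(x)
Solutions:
 u(x) = C1*sqrt(sin(x) + 1)/sqrt(sin(x) - 1)


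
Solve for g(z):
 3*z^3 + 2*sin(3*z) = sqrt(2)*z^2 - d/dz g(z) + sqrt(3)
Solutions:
 g(z) = C1 - 3*z^4/4 + sqrt(2)*z^3/3 + sqrt(3)*z + 2*cos(3*z)/3


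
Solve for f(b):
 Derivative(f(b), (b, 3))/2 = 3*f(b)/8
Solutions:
 f(b) = C3*exp(6^(1/3)*b/2) + (C1*sin(2^(1/3)*3^(5/6)*b/4) + C2*cos(2^(1/3)*3^(5/6)*b/4))*exp(-6^(1/3)*b/4)


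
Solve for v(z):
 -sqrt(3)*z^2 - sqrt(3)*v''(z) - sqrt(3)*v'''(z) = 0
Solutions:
 v(z) = C1 + C2*z + C3*exp(-z) - z^4/12 + z^3/3 - z^2


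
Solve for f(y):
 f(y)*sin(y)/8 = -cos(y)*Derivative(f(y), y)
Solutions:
 f(y) = C1*cos(y)^(1/8)


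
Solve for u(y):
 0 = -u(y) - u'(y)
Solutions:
 u(y) = C1*exp(-y)


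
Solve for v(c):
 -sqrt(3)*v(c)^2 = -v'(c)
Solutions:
 v(c) = -1/(C1 + sqrt(3)*c)


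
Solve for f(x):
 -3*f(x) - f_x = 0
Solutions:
 f(x) = C1*exp(-3*x)


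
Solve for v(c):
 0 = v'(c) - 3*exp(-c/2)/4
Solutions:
 v(c) = C1 - 3*exp(-c/2)/2


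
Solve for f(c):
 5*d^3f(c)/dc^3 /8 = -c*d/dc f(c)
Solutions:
 f(c) = C1 + Integral(C2*airyai(-2*5^(2/3)*c/5) + C3*airybi(-2*5^(2/3)*c/5), c)


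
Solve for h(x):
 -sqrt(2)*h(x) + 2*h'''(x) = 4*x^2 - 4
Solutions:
 h(x) = C3*exp(2^(5/6)*x/2) - 2*sqrt(2)*x^2 + (C1*sin(2^(5/6)*sqrt(3)*x/4) + C2*cos(2^(5/6)*sqrt(3)*x/4))*exp(-2^(5/6)*x/4) + 2*sqrt(2)


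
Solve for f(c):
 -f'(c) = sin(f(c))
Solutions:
 f(c) = -acos((-C1 - exp(2*c))/(C1 - exp(2*c))) + 2*pi
 f(c) = acos((-C1 - exp(2*c))/(C1 - exp(2*c)))


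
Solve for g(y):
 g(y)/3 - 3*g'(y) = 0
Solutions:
 g(y) = C1*exp(y/9)


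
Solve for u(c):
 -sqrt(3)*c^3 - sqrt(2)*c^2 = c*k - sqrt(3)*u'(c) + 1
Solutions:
 u(c) = C1 + c^4/4 + sqrt(6)*c^3/9 + sqrt(3)*c^2*k/6 + sqrt(3)*c/3


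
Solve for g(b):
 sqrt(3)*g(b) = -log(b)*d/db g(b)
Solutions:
 g(b) = C1*exp(-sqrt(3)*li(b))


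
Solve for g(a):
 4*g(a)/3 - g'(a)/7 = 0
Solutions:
 g(a) = C1*exp(28*a/3)


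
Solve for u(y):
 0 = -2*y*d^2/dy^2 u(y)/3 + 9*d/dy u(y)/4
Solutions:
 u(y) = C1 + C2*y^(35/8)


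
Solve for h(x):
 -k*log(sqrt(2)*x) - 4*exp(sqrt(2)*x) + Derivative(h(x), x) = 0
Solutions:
 h(x) = C1 + k*x*log(x) + k*x*(-1 + log(2)/2) + 2*sqrt(2)*exp(sqrt(2)*x)


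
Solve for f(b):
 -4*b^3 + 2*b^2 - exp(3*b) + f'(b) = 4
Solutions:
 f(b) = C1 + b^4 - 2*b^3/3 + 4*b + exp(3*b)/3


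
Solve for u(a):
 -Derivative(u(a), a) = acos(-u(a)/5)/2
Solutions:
 Integral(1/acos(-_y/5), (_y, u(a))) = C1 - a/2


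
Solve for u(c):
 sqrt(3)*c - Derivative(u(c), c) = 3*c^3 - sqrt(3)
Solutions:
 u(c) = C1 - 3*c^4/4 + sqrt(3)*c^2/2 + sqrt(3)*c


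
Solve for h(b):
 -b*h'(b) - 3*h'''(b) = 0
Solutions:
 h(b) = C1 + Integral(C2*airyai(-3^(2/3)*b/3) + C3*airybi(-3^(2/3)*b/3), b)


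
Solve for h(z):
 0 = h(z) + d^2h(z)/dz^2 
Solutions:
 h(z) = C1*sin(z) + C2*cos(z)


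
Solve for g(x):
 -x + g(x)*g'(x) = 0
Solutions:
 g(x) = -sqrt(C1 + x^2)
 g(x) = sqrt(C1 + x^2)


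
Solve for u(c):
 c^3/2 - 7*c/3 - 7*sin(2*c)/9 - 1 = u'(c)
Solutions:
 u(c) = C1 + c^4/8 - 7*c^2/6 - c + 7*cos(2*c)/18


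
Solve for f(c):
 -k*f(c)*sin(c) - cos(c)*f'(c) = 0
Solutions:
 f(c) = C1*exp(k*log(cos(c)))


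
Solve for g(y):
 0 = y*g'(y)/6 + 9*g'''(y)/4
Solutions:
 g(y) = C1 + Integral(C2*airyai(-2^(1/3)*y/3) + C3*airybi(-2^(1/3)*y/3), y)


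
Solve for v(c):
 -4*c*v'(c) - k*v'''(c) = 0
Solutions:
 v(c) = C1 + Integral(C2*airyai(2^(2/3)*c*(-1/k)^(1/3)) + C3*airybi(2^(2/3)*c*(-1/k)^(1/3)), c)


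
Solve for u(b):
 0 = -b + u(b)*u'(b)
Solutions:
 u(b) = -sqrt(C1 + b^2)
 u(b) = sqrt(C1 + b^2)


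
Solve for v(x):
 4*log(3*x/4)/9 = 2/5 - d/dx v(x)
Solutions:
 v(x) = C1 - 4*x*log(x)/9 - 4*x*log(3)/9 + 8*x*log(2)/9 + 38*x/45


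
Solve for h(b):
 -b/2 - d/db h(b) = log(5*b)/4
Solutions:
 h(b) = C1 - b^2/4 - b*log(b)/4 - b*log(5)/4 + b/4


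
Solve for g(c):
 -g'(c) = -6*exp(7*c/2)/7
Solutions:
 g(c) = C1 + 12*exp(7*c/2)/49


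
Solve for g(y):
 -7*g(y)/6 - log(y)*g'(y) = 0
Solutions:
 g(y) = C1*exp(-7*li(y)/6)


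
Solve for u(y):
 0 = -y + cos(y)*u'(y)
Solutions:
 u(y) = C1 + Integral(y/cos(y), y)


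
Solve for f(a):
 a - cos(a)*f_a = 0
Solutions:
 f(a) = C1 + Integral(a/cos(a), a)


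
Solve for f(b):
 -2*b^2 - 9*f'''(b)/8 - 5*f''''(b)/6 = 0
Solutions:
 f(b) = C1 + C2*b + C3*b^2 + C4*exp(-27*b/20) - 4*b^5/135 + 80*b^4/729 - 6400*b^3/19683


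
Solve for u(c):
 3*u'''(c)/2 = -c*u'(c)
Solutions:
 u(c) = C1 + Integral(C2*airyai(-2^(1/3)*3^(2/3)*c/3) + C3*airybi(-2^(1/3)*3^(2/3)*c/3), c)


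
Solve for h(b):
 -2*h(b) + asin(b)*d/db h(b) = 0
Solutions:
 h(b) = C1*exp(2*Integral(1/asin(b), b))


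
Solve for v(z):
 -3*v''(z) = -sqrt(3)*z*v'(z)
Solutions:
 v(z) = C1 + C2*erfi(sqrt(2)*3^(3/4)*z/6)


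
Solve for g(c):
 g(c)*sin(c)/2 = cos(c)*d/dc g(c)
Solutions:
 g(c) = C1/sqrt(cos(c))


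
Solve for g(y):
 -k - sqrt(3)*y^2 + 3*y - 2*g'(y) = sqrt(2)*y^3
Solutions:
 g(y) = C1 - k*y/2 - sqrt(2)*y^4/8 - sqrt(3)*y^3/6 + 3*y^2/4


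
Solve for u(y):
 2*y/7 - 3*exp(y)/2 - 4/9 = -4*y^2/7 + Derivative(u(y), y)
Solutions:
 u(y) = C1 + 4*y^3/21 + y^2/7 - 4*y/9 - 3*exp(y)/2


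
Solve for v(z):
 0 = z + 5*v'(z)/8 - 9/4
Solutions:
 v(z) = C1 - 4*z^2/5 + 18*z/5


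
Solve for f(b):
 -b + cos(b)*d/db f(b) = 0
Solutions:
 f(b) = C1 + Integral(b/cos(b), b)


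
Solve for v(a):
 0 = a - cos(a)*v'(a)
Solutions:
 v(a) = C1 + Integral(a/cos(a), a)


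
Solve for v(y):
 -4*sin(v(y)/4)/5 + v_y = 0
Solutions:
 -4*y/5 + 2*log(cos(v(y)/4) - 1) - 2*log(cos(v(y)/4) + 1) = C1


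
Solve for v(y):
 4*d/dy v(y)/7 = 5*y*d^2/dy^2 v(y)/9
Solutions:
 v(y) = C1 + C2*y^(71/35)


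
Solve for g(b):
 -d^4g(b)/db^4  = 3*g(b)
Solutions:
 g(b) = (C1*sin(sqrt(2)*3^(1/4)*b/2) + C2*cos(sqrt(2)*3^(1/4)*b/2))*exp(-sqrt(2)*3^(1/4)*b/2) + (C3*sin(sqrt(2)*3^(1/4)*b/2) + C4*cos(sqrt(2)*3^(1/4)*b/2))*exp(sqrt(2)*3^(1/4)*b/2)


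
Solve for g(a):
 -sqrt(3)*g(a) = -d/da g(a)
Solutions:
 g(a) = C1*exp(sqrt(3)*a)


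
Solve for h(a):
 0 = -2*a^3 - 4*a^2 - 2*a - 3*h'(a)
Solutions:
 h(a) = C1 - a^4/6 - 4*a^3/9 - a^2/3


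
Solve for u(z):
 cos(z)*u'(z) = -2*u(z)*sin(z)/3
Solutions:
 u(z) = C1*cos(z)^(2/3)


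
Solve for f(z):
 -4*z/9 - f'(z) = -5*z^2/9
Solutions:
 f(z) = C1 + 5*z^3/27 - 2*z^2/9


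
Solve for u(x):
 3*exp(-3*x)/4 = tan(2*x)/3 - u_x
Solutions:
 u(x) = C1 + log(tan(2*x)^2 + 1)/12 + exp(-3*x)/4


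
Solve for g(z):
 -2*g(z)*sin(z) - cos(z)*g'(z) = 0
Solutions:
 g(z) = C1*cos(z)^2


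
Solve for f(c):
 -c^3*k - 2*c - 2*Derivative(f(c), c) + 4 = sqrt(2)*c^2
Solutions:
 f(c) = C1 - c^4*k/8 - sqrt(2)*c^3/6 - c^2/2 + 2*c


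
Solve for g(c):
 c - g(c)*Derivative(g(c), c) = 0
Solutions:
 g(c) = -sqrt(C1 + c^2)
 g(c) = sqrt(C1 + c^2)


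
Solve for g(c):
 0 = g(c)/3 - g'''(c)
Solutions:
 g(c) = C3*exp(3^(2/3)*c/3) + (C1*sin(3^(1/6)*c/2) + C2*cos(3^(1/6)*c/2))*exp(-3^(2/3)*c/6)


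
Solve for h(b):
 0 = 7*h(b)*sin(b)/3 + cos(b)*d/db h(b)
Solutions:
 h(b) = C1*cos(b)^(7/3)


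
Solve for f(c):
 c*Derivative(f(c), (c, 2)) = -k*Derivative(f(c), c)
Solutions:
 f(c) = C1 + c^(1 - re(k))*(C2*sin(log(c)*Abs(im(k))) + C3*cos(log(c)*im(k)))


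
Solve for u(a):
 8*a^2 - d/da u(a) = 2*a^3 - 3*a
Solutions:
 u(a) = C1 - a^4/2 + 8*a^3/3 + 3*a^2/2


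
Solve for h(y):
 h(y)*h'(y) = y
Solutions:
 h(y) = -sqrt(C1 + y^2)
 h(y) = sqrt(C1 + y^2)


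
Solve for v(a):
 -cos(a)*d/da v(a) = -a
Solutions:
 v(a) = C1 + Integral(a/cos(a), a)


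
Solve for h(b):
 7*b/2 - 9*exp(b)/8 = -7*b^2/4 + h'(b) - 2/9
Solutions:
 h(b) = C1 + 7*b^3/12 + 7*b^2/4 + 2*b/9 - 9*exp(b)/8


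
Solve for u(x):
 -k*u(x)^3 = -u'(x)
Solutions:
 u(x) = -sqrt(2)*sqrt(-1/(C1 + k*x))/2
 u(x) = sqrt(2)*sqrt(-1/(C1 + k*x))/2


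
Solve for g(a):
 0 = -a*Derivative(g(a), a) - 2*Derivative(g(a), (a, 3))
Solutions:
 g(a) = C1 + Integral(C2*airyai(-2^(2/3)*a/2) + C3*airybi(-2^(2/3)*a/2), a)


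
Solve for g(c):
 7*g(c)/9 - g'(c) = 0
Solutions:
 g(c) = C1*exp(7*c/9)


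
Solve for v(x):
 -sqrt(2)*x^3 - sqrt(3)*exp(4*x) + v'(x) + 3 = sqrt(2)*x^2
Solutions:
 v(x) = C1 + sqrt(2)*x^4/4 + sqrt(2)*x^3/3 - 3*x + sqrt(3)*exp(4*x)/4


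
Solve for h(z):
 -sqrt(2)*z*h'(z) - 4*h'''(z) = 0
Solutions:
 h(z) = C1 + Integral(C2*airyai(-sqrt(2)*z/2) + C3*airybi(-sqrt(2)*z/2), z)


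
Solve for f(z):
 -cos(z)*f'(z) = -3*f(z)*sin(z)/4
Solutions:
 f(z) = C1/cos(z)^(3/4)


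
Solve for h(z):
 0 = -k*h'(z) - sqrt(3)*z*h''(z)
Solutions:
 h(z) = C1 + z^(-sqrt(3)*re(k)/3 + 1)*(C2*sin(sqrt(3)*log(z)*Abs(im(k))/3) + C3*cos(sqrt(3)*log(z)*im(k)/3))


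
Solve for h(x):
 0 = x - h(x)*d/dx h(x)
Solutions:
 h(x) = -sqrt(C1 + x^2)
 h(x) = sqrt(C1 + x^2)


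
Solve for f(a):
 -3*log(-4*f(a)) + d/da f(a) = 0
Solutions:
 -Integral(1/(log(-_y) + 2*log(2)), (_y, f(a)))/3 = C1 - a
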